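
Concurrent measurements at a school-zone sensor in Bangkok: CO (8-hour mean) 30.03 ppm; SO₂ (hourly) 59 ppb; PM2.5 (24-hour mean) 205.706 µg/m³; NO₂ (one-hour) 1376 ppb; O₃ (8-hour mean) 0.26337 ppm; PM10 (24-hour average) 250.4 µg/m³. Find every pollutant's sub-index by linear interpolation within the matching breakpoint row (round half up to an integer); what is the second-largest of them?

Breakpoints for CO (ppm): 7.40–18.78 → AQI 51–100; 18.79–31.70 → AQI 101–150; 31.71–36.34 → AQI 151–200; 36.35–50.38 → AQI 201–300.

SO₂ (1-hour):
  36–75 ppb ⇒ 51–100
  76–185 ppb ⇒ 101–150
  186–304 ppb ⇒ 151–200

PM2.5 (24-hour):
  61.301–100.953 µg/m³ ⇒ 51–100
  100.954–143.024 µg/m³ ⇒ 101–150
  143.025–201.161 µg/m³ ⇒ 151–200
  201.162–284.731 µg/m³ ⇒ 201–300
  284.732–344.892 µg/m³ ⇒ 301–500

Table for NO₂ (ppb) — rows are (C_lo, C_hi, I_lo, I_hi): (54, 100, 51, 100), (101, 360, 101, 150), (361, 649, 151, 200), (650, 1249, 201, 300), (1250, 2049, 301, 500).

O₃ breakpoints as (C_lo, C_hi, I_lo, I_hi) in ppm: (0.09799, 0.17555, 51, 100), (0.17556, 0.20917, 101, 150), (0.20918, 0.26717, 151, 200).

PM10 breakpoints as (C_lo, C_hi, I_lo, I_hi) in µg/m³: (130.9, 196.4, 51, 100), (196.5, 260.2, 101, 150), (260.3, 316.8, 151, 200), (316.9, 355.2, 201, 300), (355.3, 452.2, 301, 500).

CO: 30.03 lies in 18.79–31.70, so I_lo=101, I_hi=150, C_lo=18.79, C_hi=31.70.
(150−101)/(31.70−18.79) × (30.03−18.79) + 101 = 49/12.91 × 11.24 + 101 ≈ 143.66 → 144.
SO₂: 59 ∈ [36, 75] ↔ index [51, 100].
51 + (59−36)·(100−51)/(75−36) = 51 + 23·49/39 ≈ 79.90, so AQI = 80.
PM2.5 205.706: bracket 201.162–284.731 → index 201–300; slope 99/83.569, offset 4.544.
AQI = 201 + 99/83.569·4.544 ≈ 206.38 ⇒ 206.
NO₂: row 1250–2049 (AQI 301–500). (500−301)·(1376−1250)/(2049−1250) + 301 = 199·126/799 + 301 ≈ 332.38 → 332.
O₃: 0.26337 ∈ [0.20918, 0.26717] ↔ index [151, 200].
151 + (0.26337−0.20918)·(200−151)/(0.26717−0.20918) = 151 + 0.05419·49/0.05799 ≈ 196.79, so AQI = 197.
PM10: 250.4 ∈ [196.5, 260.2] ↔ index [101, 150].
101 + (250.4−196.5)·(150−101)/(260.2−196.5) = 101 + 53.9·49/63.7 ≈ 142.46, so AQI = 142.
Sub-indices: CO→144, SO₂→80, PM2.5→206, NO₂→332, O₃→197, PM10→142. Ranked high→low: 332, 206, 197, 144, 142, 80. Second-highest sub-index = 206.

206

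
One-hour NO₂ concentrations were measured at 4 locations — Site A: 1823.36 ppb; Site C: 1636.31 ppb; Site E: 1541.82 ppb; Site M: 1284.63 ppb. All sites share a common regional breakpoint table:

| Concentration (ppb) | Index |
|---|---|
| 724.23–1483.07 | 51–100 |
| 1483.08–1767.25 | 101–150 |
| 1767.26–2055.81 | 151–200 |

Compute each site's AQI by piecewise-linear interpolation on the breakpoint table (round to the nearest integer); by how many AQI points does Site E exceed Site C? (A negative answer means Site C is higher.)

-16

Site A: 1823.36 lies in 1767.26–2055.81, so I_lo=151, I_hi=200, C_lo=1767.26, C_hi=2055.81.
(200−151)/(2055.81−1767.26) × (1823.36−1767.26) + 151 = 49/288.55 × 56.10 + 151 ≈ 160.53 → 161.
Site C: 1636.31 ∈ [1483.08, 1767.25] ↔ index [101, 150].
101 + (1636.31−1483.08)·(150−101)/(1767.25−1483.08) = 101 + 153.23·49/284.17 ≈ 127.42, so AQI = 127.
Site E: row 1483.08–1767.25 (AQI 101–150). (150−101)·(1541.82−1483.08)/(1767.25−1483.08) + 101 = 49·58.74/284.17 + 101 ≈ 111.13 → 111.
Site M 1284.63: bracket 724.23–1483.07 → index 51–100; slope 49/758.84, offset 560.40.
AQI = 51 + 49/758.84·560.40 ≈ 87.19 ⇒ 87.
AQIs: Site A=161, Site C=127, Site E=111, Site M=87. Site E (111) − Site C (127) = -16.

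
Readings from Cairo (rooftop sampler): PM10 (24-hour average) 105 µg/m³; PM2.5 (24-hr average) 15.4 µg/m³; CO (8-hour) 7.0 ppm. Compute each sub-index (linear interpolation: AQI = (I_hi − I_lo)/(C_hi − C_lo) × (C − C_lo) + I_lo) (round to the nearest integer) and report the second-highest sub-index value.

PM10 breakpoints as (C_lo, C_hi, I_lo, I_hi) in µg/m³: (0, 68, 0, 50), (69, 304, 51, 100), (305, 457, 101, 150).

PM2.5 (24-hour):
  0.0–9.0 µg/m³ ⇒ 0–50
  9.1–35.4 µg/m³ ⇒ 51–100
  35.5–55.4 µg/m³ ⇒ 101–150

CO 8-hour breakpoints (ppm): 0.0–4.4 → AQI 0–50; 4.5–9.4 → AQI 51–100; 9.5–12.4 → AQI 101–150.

63

PM10 105: bracket 69–304 → index 51–100; slope 49/235, offset 36.
AQI = 51 + 49/235·36 ≈ 58.51 ⇒ 59.
PM2.5: row 9.1–35.4 (AQI 51–100). (100−51)·(15.4−9.1)/(35.4−9.1) + 51 = 49·6.3/26.3 + 51 ≈ 62.74 → 63.
CO: row 4.5–9.4 (AQI 51–100). (100−51)·(7.0−4.5)/(9.4−4.5) + 51 = 49·2.5/4.9 + 51 ≈ 76.00 → 76.
Sub-indices: PM10→59, PM2.5→63, CO→76. Ranked high→low: 76, 63, 59. Second-highest sub-index = 63.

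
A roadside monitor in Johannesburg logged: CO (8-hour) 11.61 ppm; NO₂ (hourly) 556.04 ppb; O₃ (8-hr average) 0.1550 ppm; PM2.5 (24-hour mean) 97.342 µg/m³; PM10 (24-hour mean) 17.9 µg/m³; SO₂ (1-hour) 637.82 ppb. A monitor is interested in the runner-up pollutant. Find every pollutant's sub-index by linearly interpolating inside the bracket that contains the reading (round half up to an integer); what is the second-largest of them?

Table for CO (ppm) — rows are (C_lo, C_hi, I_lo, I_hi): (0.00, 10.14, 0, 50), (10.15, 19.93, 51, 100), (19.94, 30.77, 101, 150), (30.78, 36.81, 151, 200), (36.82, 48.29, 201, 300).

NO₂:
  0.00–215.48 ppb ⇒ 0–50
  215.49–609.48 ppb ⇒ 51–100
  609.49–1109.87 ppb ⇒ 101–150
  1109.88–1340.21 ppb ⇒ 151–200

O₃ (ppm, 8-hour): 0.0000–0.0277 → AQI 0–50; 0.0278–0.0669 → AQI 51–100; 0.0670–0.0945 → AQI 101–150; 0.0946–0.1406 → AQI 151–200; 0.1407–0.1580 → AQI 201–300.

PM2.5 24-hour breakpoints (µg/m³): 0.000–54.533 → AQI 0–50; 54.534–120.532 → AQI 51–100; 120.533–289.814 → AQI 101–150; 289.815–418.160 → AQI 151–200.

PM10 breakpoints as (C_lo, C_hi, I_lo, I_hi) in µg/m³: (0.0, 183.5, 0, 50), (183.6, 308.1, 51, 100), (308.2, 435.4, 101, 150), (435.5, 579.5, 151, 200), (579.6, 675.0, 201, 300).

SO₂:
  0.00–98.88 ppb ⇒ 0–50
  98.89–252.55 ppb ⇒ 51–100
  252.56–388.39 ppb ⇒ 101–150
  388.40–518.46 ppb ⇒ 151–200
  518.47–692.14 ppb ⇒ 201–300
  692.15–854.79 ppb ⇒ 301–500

269

CO: 11.61 lies in 10.15–19.93, so I_lo=51, I_hi=100, C_lo=10.15, C_hi=19.93.
(100−51)/(19.93−10.15) × (11.61−10.15) + 51 = 49/9.78 × 1.46 + 51 ≈ 58.31 → 58.
NO₂: row 215.49–609.48 (AQI 51–100). (100−51)·(556.04−215.49)/(609.48−215.49) + 51 = 49·340.55/393.99 + 51 ≈ 93.35 → 93.
O₃: 0.1550 ∈ [0.1407, 0.1580] ↔ index [201, 300].
201 + (0.1550−0.1407)·(300−201)/(0.1580−0.1407) = 201 + 0.0143·99/0.0173 ≈ 282.83, so AQI = 283.
PM2.5 97.342: bracket 54.534–120.532 → index 51–100; slope 49/65.998, offset 42.808.
AQI = 51 + 49/65.998·42.808 ≈ 82.78 ⇒ 83.
PM10: 17.9 ∈ [0.0, 183.5] ↔ index [0, 50].
0 + (17.9−0.0)·(50−0)/(183.5−0.0) = 0 + 17.9·50/183.5 ≈ 4.88, so AQI = 5.
SO₂: row 518.47–692.14 (AQI 201–300). (300−201)·(637.82−518.47)/(692.14−518.47) + 201 = 99·119.35/173.67 + 201 ≈ 269.04 → 269.
Sub-indices: CO→58, NO₂→93, O₃→283, PM2.5→83, PM10→5, SO₂→269. Ranked high→low: 283, 269, 93, 83, 58, 5. Second-highest sub-index = 269.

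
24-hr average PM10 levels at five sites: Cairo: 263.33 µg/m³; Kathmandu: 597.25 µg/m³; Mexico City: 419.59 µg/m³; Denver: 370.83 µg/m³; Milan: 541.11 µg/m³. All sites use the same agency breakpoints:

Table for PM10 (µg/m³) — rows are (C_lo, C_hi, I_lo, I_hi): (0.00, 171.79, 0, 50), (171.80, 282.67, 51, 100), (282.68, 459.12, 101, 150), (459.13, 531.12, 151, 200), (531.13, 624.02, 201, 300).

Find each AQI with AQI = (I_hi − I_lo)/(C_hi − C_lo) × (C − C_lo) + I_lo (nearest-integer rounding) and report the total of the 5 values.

Cairo 263.33: bracket 171.80–282.67 → index 51–100; slope 49/110.87, offset 91.53.
AQI = 51 + 49/110.87·91.53 ≈ 91.45 ⇒ 91.
Kathmandu: 597.25 ∈ [531.13, 624.02] ↔ index [201, 300].
201 + (597.25−531.13)·(300−201)/(624.02−531.13) = 201 + 66.12·99/92.89 ≈ 271.47, so AQI = 271.
Mexico City: 419.59 ∈ [282.68, 459.12] ↔ index [101, 150].
101 + (419.59−282.68)·(150−101)/(459.12−282.68) = 101 + 136.91·49/176.44 ≈ 139.02, so AQI = 139.
Denver: 370.83 lies in 282.68–459.12, so I_lo=101, I_hi=150, C_lo=282.68, C_hi=459.12.
(150−101)/(459.12−282.68) × (370.83−282.68) + 101 = 49/176.44 × 88.15 + 101 ≈ 125.48 → 125.
Milan: 541.11 lies in 531.13–624.02, so I_lo=201, I_hi=300, C_lo=531.13, C_hi=624.02.
(300−201)/(624.02−531.13) × (541.11−531.13) + 201 = 99/92.89 × 9.98 + 201 ≈ 211.64 → 212.
AQIs: Cairo=91, Kathmandu=271, Mexico City=139, Denver=125, Milan=212. Sum = 91 + 271 + 139 + 125 + 212 = 838.

838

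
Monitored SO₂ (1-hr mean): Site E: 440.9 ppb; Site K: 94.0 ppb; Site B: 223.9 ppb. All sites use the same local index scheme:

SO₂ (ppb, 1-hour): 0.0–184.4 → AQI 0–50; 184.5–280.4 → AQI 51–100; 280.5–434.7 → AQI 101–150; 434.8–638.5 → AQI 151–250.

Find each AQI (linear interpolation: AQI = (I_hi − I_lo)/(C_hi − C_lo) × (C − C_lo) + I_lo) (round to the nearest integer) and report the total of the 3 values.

250

Site E: 440.9 lies in 434.8–638.5, so I_lo=151, I_hi=250, C_lo=434.8, C_hi=638.5.
(250−151)/(638.5−434.8) × (440.9−434.8) + 151 = 99/203.7 × 6.1 + 151 ≈ 153.96 → 154.
Site K: 94.0 lies in 0.0–184.4, so I_lo=0, I_hi=50, C_lo=0.0, C_hi=184.4.
(50−0)/(184.4−0.0) × (94.0−0.0) + 0 = 50/184.4 × 94.0 + 0 ≈ 25.49 → 25.
Site B: 223.9 lies in 184.5–280.4, so I_lo=51, I_hi=100, C_lo=184.5, C_hi=280.4.
(100−51)/(280.4−184.5) × (223.9−184.5) + 51 = 49/95.9 × 39.4 + 51 ≈ 71.13 → 71.
AQIs: Site E=154, Site K=25, Site B=71. Sum = 154 + 25 + 71 = 250.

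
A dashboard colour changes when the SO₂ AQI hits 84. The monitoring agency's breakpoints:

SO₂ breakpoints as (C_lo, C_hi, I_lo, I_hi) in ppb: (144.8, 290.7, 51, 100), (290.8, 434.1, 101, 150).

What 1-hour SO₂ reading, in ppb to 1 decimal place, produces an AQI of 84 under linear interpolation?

243.1

AQI 84 lies in the 51–100 band, which corresponds to 144.8–290.7 ppb.
C = 144.8 + (84−51)×(290.7−144.8)/(100−51) = 144.8 + 33×145.9/49 ≈ 243.059 ppb → 243.1 ppb to 1 dp.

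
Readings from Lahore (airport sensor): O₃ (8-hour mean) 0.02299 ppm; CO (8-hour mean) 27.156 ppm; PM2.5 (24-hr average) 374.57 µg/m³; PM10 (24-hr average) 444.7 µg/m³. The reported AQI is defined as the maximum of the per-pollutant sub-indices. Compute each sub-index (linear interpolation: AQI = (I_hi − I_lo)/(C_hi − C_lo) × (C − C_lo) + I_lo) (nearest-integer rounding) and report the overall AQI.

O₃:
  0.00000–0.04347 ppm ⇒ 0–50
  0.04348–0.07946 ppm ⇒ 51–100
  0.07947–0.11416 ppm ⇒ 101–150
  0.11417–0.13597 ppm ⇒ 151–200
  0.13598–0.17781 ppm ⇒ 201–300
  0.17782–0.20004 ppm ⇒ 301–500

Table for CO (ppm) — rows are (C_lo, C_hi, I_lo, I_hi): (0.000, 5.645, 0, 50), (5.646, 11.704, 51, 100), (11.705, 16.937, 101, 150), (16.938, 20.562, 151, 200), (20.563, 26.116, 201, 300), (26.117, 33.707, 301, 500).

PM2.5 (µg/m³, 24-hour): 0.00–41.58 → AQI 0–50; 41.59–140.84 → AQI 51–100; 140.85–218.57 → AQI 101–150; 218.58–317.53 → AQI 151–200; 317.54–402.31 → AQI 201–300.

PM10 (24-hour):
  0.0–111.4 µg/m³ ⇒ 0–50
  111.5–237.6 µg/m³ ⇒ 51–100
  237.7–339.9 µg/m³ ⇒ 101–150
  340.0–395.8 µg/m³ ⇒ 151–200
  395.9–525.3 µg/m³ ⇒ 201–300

328

O₃: row 0.00000–0.04347 (AQI 0–50). (50−0)·(0.02299−0.00000)/(0.04347−0.00000) + 0 = 50·0.02299/0.04347 + 0 ≈ 26.44 → 26.
CO 27.156: bracket 26.117–33.707 → index 301–500; slope 199/7.590, offset 1.039.
AQI = 301 + 199/7.590·1.039 ≈ 328.24 ⇒ 328.
PM2.5 374.57: bracket 317.54–402.31 → index 201–300; slope 99/84.77, offset 57.03.
AQI = 201 + 99/84.77·57.03 ≈ 267.60 ⇒ 268.
PM10: 444.7 lies in 395.9–525.3, so I_lo=201, I_hi=300, C_lo=395.9, C_hi=525.3.
(300−201)/(525.3−395.9) × (444.7−395.9) + 201 = 99/129.4 × 48.8 + 201 ≈ 238.34 → 238.
Sub-indices: O₃→26, CO→328, PM2.5→268, PM10→238. Overall AQI = max = 328; dominant pollutant is CO.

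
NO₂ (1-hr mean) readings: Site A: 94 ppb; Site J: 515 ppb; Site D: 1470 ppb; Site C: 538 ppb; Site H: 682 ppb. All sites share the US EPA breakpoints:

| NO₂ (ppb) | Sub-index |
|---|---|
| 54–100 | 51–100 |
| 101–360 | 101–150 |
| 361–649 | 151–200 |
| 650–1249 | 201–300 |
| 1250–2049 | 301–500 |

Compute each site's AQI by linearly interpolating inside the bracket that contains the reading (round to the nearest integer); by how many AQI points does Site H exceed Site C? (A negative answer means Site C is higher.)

25

Site A: 94 lies in 54–100, so I_lo=51, I_hi=100, C_lo=54, C_hi=100.
(100−51)/(100−54) × (94−54) + 51 = 49/46 × 40 + 51 ≈ 93.61 → 94.
Site J: 515 lies in 361–649, so I_lo=151, I_hi=200, C_lo=361, C_hi=649.
(200−151)/(649−361) × (515−361) + 151 = 49/288 × 154 + 151 ≈ 177.20 → 177.
Site D: 1470 lies in 1250–2049, so I_lo=301, I_hi=500, C_lo=1250, C_hi=2049.
(500−301)/(2049−1250) × (1470−1250) + 301 = 199/799 × 220 + 301 ≈ 355.79 → 356.
Site C 538: bracket 361–649 → index 151–200; slope 49/288, offset 177.
AQI = 151 + 49/288·177 ≈ 181.11 ⇒ 181.
Site H: row 650–1249 (AQI 201–300). (300−201)·(682−650)/(1249−650) + 201 = 99·32/599 + 201 ≈ 206.29 → 206.
AQIs: Site A=94, Site J=177, Site D=356, Site C=181, Site H=206. Site H (206) − Site C (181) = 25.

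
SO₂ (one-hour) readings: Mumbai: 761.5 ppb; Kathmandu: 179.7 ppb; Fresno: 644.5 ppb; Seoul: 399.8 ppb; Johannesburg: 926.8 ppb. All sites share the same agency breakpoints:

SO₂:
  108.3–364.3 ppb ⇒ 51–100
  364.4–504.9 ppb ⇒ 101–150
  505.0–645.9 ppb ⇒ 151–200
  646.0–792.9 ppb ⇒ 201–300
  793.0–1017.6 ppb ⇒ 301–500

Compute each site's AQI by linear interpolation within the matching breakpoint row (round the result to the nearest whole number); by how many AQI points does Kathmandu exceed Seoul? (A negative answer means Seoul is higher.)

Mumbai: 761.5 ∈ [646.0, 792.9] ↔ index [201, 300].
201 + (761.5−646.0)·(300−201)/(792.9−646.0) = 201 + 115.5·99/146.9 ≈ 278.84, so AQI = 279.
Kathmandu: row 108.3–364.3 (AQI 51–100). (100−51)·(179.7−108.3)/(364.3−108.3) + 51 = 49·71.4/256.0 + 51 ≈ 64.67 → 65.
Fresno: 644.5 lies in 505.0–645.9, so I_lo=151, I_hi=200, C_lo=505.0, C_hi=645.9.
(200−151)/(645.9−505.0) × (644.5−505.0) + 151 = 49/140.9 × 139.5 + 151 ≈ 199.51 → 200.
Seoul 399.8: bracket 364.4–504.9 → index 101–150; slope 49/140.5, offset 35.4.
AQI = 101 + 49/140.5·35.4 ≈ 113.35 ⇒ 113.
Johannesburg: 926.8 lies in 793.0–1017.6, so I_lo=301, I_hi=500, C_lo=793.0, C_hi=1017.6.
(500−301)/(1017.6−793.0) × (926.8−793.0) + 301 = 199/224.6 × 133.8 + 301 ≈ 419.55 → 420.
AQIs: Mumbai=279, Kathmandu=65, Fresno=200, Seoul=113, Johannesburg=420. Kathmandu (65) − Seoul (113) = -48.

-48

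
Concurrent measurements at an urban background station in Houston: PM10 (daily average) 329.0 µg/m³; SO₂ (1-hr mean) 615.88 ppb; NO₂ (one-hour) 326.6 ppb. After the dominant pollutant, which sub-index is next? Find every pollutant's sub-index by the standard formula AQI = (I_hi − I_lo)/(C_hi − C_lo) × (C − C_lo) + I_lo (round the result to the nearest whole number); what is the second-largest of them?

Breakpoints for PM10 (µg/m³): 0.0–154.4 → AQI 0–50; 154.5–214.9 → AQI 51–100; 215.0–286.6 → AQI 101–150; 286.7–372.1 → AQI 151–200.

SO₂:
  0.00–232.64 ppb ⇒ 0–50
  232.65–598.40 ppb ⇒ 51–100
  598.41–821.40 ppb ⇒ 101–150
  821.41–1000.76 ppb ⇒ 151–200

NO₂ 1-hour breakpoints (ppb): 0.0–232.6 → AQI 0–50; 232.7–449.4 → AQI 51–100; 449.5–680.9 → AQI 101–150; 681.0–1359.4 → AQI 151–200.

PM10: 329.0 ∈ [286.7, 372.1] ↔ index [151, 200].
151 + (329.0−286.7)·(200−151)/(372.1−286.7) = 151 + 42.3·49/85.4 ≈ 175.27, so AQI = 175.
SO₂: 615.88 lies in 598.41–821.40, so I_lo=101, I_hi=150, C_lo=598.41, C_hi=821.40.
(150−101)/(821.40−598.41) × (615.88−598.41) + 101 = 49/222.99 × 17.47 + 101 ≈ 104.84 → 105.
NO₂ 326.6: bracket 232.7–449.4 → index 51–100; slope 49/216.7, offset 93.9.
AQI = 51 + 49/216.7·93.9 ≈ 72.23 ⇒ 72.
Sub-indices: PM10→175, SO₂→105, NO₂→72. Ranked high→low: 175, 105, 72. Second-highest sub-index = 105.

105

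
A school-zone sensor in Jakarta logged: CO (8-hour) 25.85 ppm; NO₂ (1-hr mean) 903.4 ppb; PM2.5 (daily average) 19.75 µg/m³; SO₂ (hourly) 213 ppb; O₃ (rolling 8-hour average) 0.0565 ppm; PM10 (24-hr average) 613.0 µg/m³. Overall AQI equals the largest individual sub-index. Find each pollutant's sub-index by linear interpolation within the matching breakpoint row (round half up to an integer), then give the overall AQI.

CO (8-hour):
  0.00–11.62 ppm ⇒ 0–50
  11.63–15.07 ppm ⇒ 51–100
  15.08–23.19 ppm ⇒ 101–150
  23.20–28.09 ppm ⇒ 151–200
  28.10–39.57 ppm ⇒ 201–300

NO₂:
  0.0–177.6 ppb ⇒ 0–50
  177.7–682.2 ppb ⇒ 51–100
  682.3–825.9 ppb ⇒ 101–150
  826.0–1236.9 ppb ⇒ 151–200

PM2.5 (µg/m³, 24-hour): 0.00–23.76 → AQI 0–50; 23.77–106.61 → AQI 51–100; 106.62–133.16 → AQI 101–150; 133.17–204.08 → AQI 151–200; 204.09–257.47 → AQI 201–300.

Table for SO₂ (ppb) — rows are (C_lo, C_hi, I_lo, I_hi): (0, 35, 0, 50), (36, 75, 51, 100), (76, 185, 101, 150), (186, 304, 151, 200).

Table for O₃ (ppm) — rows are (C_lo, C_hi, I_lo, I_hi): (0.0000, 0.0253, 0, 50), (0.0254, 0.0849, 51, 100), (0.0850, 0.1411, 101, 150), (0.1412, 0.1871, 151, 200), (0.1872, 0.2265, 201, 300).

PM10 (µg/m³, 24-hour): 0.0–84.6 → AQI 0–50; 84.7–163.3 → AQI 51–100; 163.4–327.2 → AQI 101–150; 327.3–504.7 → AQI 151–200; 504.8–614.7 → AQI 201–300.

298

CO: 25.85 lies in 23.20–28.09, so I_lo=151, I_hi=200, C_lo=23.20, C_hi=28.09.
(200−151)/(28.09−23.20) × (25.85−23.20) + 151 = 49/4.89 × 2.65 + 151 ≈ 177.55 → 178.
NO₂: 903.4 lies in 826.0–1236.9, so I_lo=151, I_hi=200, C_lo=826.0, C_hi=1236.9.
(200−151)/(1236.9−826.0) × (903.4−826.0) + 151 = 49/410.9 × 77.4 + 151 ≈ 160.23 → 160.
PM2.5 19.75: bracket 0.00–23.76 → index 0–50; slope 50/23.76, offset 19.75.
AQI = 0 + 50/23.76·19.75 ≈ 41.56 ⇒ 42.
SO₂: 213 lies in 186–304, so I_lo=151, I_hi=200, C_lo=186, C_hi=304.
(200−151)/(304−186) × (213−186) + 151 = 49/118 × 27 + 151 ≈ 162.21 → 162.
O₃: 0.0565 lies in 0.0254–0.0849, so I_lo=51, I_hi=100, C_lo=0.0254, C_hi=0.0849.
(100−51)/(0.0849−0.0254) × (0.0565−0.0254) + 51 = 49/0.0595 × 0.0311 + 51 ≈ 76.61 → 77.
PM10: row 504.8–614.7 (AQI 201–300). (300−201)·(613.0−504.8)/(614.7−504.8) + 201 = 99·108.2/109.9 + 201 ≈ 298.47 → 298.
Sub-indices: CO→178, NO₂→160, PM2.5→42, SO₂→162, O₃→77, PM10→298. Overall AQI = max = 298; dominant pollutant is PM10.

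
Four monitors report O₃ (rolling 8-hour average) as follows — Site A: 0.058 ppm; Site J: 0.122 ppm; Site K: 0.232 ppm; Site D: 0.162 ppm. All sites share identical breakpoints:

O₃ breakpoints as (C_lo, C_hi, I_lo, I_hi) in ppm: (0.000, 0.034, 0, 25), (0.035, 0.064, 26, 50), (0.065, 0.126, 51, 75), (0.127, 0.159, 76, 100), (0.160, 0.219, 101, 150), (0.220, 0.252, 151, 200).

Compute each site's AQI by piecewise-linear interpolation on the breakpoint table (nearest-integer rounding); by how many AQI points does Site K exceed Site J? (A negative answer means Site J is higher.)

96

Site A: row 0.035–0.064 (AQI 26–50). (50−26)·(0.058−0.035)/(0.064−0.035) + 26 = 24·0.023/0.029 + 26 ≈ 45.03 → 45.
Site J: 0.122 lies in 0.065–0.126, so I_lo=51, I_hi=75, C_lo=0.065, C_hi=0.126.
(75−51)/(0.126−0.065) × (0.122−0.065) + 51 = 24/0.061 × 0.057 + 51 ≈ 73.43 → 73.
Site K: 0.232 ∈ [0.220, 0.252] ↔ index [151, 200].
151 + (0.232−0.220)·(200−151)/(0.252−0.220) = 151 + 0.012·49/0.032 ≈ 169.38, so AQI = 169.
Site D 0.162: bracket 0.160–0.219 → index 101–150; slope 49/0.059, offset 0.002.
AQI = 101 + 49/0.059·0.002 ≈ 102.66 ⇒ 103.
AQIs: Site A=45, Site J=73, Site K=169, Site D=103. Site K (169) − Site J (73) = 96.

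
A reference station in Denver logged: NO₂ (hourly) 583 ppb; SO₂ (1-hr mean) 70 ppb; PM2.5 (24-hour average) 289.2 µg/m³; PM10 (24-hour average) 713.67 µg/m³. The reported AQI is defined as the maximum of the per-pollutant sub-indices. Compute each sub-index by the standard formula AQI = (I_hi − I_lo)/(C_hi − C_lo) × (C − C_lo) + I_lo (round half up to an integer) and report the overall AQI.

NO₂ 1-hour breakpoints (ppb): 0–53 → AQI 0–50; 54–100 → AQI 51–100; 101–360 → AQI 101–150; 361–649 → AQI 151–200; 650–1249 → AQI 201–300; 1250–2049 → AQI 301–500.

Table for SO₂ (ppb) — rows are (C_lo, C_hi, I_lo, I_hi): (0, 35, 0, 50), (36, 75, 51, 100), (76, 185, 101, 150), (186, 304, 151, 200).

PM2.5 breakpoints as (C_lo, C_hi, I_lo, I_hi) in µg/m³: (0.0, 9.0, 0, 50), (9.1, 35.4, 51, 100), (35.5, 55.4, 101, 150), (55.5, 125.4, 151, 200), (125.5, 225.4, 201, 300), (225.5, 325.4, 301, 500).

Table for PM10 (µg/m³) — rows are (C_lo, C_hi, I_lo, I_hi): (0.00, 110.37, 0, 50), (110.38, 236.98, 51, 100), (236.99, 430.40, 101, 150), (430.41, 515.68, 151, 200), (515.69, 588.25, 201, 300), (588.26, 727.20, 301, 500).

481

NO₂: 583 lies in 361–649, so I_lo=151, I_hi=200, C_lo=361, C_hi=649.
(200−151)/(649−361) × (583−361) + 151 = 49/288 × 222 + 151 ≈ 188.77 → 189.
SO₂: row 36–75 (AQI 51–100). (100−51)·(70−36)/(75−36) + 51 = 49·34/39 + 51 ≈ 93.72 → 94.
PM2.5: 289.2 ∈ [225.5, 325.4] ↔ index [301, 500].
301 + (289.2−225.5)·(500−301)/(325.4−225.5) = 301 + 63.7·199/99.9 ≈ 427.89, so AQI = 428.
PM10 713.67: bracket 588.26–727.20 → index 301–500; slope 199/138.94, offset 125.41.
AQI = 301 + 199/138.94·125.41 ≈ 480.62 ⇒ 481.
Sub-indices: NO₂→189, SO₂→94, PM2.5→428, PM10→481. Overall AQI = max = 481; dominant pollutant is PM10.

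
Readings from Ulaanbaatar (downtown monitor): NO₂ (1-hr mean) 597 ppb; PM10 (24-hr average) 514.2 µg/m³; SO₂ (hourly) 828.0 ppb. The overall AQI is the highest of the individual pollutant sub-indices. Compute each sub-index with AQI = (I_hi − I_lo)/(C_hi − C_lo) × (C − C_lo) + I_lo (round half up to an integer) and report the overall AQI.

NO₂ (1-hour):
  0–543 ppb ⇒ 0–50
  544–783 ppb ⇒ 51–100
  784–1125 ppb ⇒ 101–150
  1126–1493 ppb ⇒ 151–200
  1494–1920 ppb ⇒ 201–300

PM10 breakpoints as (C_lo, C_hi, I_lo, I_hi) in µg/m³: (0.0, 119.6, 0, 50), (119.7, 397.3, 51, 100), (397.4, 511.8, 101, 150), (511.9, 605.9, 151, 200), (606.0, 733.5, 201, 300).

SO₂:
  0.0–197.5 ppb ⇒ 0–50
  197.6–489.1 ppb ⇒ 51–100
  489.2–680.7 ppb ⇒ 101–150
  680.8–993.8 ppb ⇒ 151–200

NO₂: 597 ∈ [544, 783] ↔ index [51, 100].
51 + (597−544)·(100−51)/(783−544) = 51 + 53·49/239 ≈ 61.87, so AQI = 62.
PM10: row 511.9–605.9 (AQI 151–200). (200−151)·(514.2−511.9)/(605.9−511.9) + 151 = 49·2.3/94.0 + 151 ≈ 152.20 → 152.
SO₂: 828.0 ∈ [680.8, 993.8] ↔ index [151, 200].
151 + (828.0−680.8)·(200−151)/(993.8−680.8) = 151 + 147.2·49/313.0 ≈ 174.04, so AQI = 174.
Sub-indices: NO₂→62, PM10→152, SO₂→174. Overall AQI = max = 174; dominant pollutant is SO₂.
AQI 174: Unhealthy.

174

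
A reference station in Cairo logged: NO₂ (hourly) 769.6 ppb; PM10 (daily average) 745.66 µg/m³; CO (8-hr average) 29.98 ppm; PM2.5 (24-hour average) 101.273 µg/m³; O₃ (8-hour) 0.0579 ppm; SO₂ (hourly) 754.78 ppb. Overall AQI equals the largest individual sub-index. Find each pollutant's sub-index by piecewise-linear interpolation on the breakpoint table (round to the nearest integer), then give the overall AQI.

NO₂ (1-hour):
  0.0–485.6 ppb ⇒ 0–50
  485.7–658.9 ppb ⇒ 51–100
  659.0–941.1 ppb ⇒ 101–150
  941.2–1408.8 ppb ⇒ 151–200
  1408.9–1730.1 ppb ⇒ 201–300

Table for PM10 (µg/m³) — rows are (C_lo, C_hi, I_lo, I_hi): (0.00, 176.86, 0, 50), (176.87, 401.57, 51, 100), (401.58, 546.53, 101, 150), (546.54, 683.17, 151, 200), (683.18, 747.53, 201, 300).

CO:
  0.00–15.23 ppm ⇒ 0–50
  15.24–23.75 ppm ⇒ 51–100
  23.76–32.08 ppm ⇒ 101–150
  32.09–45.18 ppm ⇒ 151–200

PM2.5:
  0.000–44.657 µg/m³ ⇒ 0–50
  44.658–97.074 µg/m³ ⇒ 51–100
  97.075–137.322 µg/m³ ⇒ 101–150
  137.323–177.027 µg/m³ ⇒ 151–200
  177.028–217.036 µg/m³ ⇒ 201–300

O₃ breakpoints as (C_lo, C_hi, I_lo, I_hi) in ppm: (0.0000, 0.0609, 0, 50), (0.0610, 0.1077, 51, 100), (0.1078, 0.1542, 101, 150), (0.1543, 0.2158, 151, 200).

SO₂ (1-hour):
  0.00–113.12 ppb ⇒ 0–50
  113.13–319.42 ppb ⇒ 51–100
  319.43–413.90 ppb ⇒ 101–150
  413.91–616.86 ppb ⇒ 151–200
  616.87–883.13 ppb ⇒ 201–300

297

NO₂: row 659.0–941.1 (AQI 101–150). (150−101)·(769.6−659.0)/(941.1−659.0) + 101 = 49·110.6/282.1 + 101 ≈ 120.21 → 120.
PM10: row 683.18–747.53 (AQI 201–300). (300−201)·(745.66−683.18)/(747.53−683.18) + 201 = 99·62.48/64.35 + 201 ≈ 297.12 → 297.
CO: row 23.76–32.08 (AQI 101–150). (150−101)·(29.98−23.76)/(32.08−23.76) + 101 = 49·6.22/8.32 + 101 ≈ 137.63 → 138.
PM2.5: 101.273 ∈ [97.075, 137.322] ↔ index [101, 150].
101 + (101.273−97.075)·(150−101)/(137.322−97.075) = 101 + 4.198·49/40.247 ≈ 106.11, so AQI = 106.
O₃: 0.0579 lies in 0.0000–0.0609, so I_lo=0, I_hi=50, C_lo=0.0000, C_hi=0.0609.
(50−0)/(0.0609−0.0000) × (0.0579−0.0000) + 0 = 50/0.0609 × 0.0579 + 0 ≈ 47.54 → 48.
SO₂ 754.78: bracket 616.87–883.13 → index 201–300; slope 99/266.26, offset 137.91.
AQI = 201 + 99/266.26·137.91 ≈ 252.28 ⇒ 252.
Sub-indices: NO₂→120, PM10→297, CO→138, PM2.5→106, O₃→48, SO₂→252. Overall AQI = max = 297; dominant pollutant is PM10.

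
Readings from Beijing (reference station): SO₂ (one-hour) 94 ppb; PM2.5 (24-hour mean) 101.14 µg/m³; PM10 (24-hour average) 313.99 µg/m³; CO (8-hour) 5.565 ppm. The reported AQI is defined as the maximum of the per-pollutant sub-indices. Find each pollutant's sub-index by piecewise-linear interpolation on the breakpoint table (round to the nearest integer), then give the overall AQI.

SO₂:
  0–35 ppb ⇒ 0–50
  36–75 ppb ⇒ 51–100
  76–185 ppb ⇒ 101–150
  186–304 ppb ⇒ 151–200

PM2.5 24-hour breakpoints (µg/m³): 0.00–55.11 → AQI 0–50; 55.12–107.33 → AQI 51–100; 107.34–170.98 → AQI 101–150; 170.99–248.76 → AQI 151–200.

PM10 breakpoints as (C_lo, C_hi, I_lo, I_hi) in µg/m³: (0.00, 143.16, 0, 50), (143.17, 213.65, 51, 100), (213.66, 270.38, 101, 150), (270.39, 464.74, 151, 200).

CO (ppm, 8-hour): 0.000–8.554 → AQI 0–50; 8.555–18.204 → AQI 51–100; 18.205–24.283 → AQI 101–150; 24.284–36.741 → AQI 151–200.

162

SO₂: 94 lies in 76–185, so I_lo=101, I_hi=150, C_lo=76, C_hi=185.
(150−101)/(185−76) × (94−76) + 101 = 49/109 × 18 + 101 ≈ 109.09 → 109.
PM2.5 101.14: bracket 55.12–107.33 → index 51–100; slope 49/52.21, offset 46.02.
AQI = 51 + 49/52.21·46.02 ≈ 94.19 ⇒ 94.
PM10: 313.99 ∈ [270.39, 464.74] ↔ index [151, 200].
151 + (313.99−270.39)·(200−151)/(464.74−270.39) = 151 + 43.60·49/194.35 ≈ 161.99, so AQI = 162.
CO: 5.565 ∈ [0.000, 8.554] ↔ index [0, 50].
0 + (5.565−0.000)·(50−0)/(8.554−0.000) = 0 + 5.565·50/8.554 ≈ 32.53, so AQI = 33.
Sub-indices: SO₂→109, PM2.5→94, PM10→162, CO→33. Overall AQI = max = 162; dominant pollutant is PM10.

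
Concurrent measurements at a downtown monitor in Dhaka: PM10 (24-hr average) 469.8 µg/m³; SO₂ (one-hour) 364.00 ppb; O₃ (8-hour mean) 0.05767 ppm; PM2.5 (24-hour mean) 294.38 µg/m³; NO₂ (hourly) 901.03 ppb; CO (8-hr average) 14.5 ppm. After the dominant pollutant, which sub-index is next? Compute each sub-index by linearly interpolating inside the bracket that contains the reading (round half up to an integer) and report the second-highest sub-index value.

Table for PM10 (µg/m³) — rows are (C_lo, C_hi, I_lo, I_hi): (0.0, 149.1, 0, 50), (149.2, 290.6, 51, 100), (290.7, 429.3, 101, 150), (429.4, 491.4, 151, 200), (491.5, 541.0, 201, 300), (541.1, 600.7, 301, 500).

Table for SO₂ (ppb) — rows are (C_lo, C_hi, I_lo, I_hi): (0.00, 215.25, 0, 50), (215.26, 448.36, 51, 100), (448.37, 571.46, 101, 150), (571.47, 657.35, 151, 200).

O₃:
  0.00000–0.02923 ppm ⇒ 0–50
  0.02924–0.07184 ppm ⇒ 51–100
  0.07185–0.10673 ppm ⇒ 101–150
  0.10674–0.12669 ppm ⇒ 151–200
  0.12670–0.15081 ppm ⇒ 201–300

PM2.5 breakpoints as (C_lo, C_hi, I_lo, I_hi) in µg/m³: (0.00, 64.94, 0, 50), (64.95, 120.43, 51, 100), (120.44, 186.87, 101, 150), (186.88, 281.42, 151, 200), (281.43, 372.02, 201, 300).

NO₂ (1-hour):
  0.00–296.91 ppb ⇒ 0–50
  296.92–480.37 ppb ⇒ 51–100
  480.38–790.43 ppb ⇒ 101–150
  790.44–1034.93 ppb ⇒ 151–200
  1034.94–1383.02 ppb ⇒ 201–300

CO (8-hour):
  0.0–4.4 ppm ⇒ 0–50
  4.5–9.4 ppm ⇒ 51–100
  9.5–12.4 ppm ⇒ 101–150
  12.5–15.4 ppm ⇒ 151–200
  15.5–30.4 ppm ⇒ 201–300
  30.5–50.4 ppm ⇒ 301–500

185

PM10 469.8: bracket 429.4–491.4 → index 151–200; slope 49/62.0, offset 40.4.
AQI = 151 + 49/62.0·40.4 ≈ 182.93 ⇒ 183.
SO₂: 364.00 lies in 215.26–448.36, so I_lo=51, I_hi=100, C_lo=215.26, C_hi=448.36.
(100−51)/(448.36−215.26) × (364.00−215.26) + 51 = 49/233.10 × 148.74 + 51 ≈ 82.27 → 82.
O₃: row 0.02924–0.07184 (AQI 51–100). (100−51)·(0.05767−0.02924)/(0.07184−0.02924) + 51 = 49·0.02843/0.04260 + 51 ≈ 83.70 → 84.
PM2.5: 294.38 lies in 281.43–372.02, so I_lo=201, I_hi=300, C_lo=281.43, C_hi=372.02.
(300−201)/(372.02−281.43) × (294.38−281.43) + 201 = 99/90.59 × 12.95 + 201 ≈ 215.15 → 215.
NO₂: 901.03 ∈ [790.44, 1034.93] ↔ index [151, 200].
151 + (901.03−790.44)·(200−151)/(1034.93−790.44) = 151 + 110.59·49/244.49 ≈ 173.16, so AQI = 173.
CO: 14.5 lies in 12.5–15.4, so I_lo=151, I_hi=200, C_lo=12.5, C_hi=15.4.
(200−151)/(15.4−12.5) × (14.5−12.5) + 151 = 49/2.9 × 2.0 + 151 ≈ 184.79 → 185.
Sub-indices: PM10→183, SO₂→82, O₃→84, PM2.5→215, NO₂→173, CO→185. Ranked high→low: 215, 185, 183, 173, 84, 82. Second-highest sub-index = 185.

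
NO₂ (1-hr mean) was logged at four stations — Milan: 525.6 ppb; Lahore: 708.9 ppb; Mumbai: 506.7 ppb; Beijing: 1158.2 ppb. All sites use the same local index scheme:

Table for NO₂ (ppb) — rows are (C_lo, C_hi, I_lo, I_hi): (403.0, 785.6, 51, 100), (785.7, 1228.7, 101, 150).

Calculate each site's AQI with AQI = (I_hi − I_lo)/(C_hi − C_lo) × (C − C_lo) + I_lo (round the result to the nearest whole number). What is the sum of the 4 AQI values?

363

Milan: 525.6 lies in 403.0–785.6, so I_lo=51, I_hi=100, C_lo=403.0, C_hi=785.6.
(100−51)/(785.6−403.0) × (525.6−403.0) + 51 = 49/382.6 × 122.6 + 51 ≈ 66.70 → 67.
Lahore 708.9: bracket 403.0–785.6 → index 51–100; slope 49/382.6, offset 305.9.
AQI = 51 + 49/382.6·305.9 ≈ 90.18 ⇒ 90.
Mumbai: 506.7 lies in 403.0–785.6, so I_lo=51, I_hi=100, C_lo=403.0, C_hi=785.6.
(100−51)/(785.6−403.0) × (506.7−403.0) + 51 = 49/382.6 × 103.7 + 51 ≈ 64.28 → 64.
Beijing: row 785.7–1228.7 (AQI 101–150). (150−101)·(1158.2−785.7)/(1228.7−785.7) + 101 = 49·372.5/443.0 + 101 ≈ 142.20 → 142.
AQIs: Milan=67, Lahore=90, Mumbai=64, Beijing=142. Sum = 67 + 90 + 64 + 142 = 363.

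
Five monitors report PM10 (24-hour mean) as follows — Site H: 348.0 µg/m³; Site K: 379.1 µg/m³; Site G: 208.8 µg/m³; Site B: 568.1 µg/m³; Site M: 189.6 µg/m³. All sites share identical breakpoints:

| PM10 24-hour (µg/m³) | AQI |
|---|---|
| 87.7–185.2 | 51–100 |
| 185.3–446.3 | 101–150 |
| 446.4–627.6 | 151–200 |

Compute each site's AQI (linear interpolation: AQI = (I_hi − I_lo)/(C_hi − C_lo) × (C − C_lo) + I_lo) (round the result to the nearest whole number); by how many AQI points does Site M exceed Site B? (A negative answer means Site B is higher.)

Site H 348.0: bracket 185.3–446.3 → index 101–150; slope 49/261.0, offset 162.7.
AQI = 101 + 49/261.0·162.7 ≈ 131.55 ⇒ 132.
Site K: row 185.3–446.3 (AQI 101–150). (150−101)·(379.1−185.3)/(446.3−185.3) + 101 = 49·193.8/261.0 + 101 ≈ 137.38 → 137.
Site G: 208.8 ∈ [185.3, 446.3] ↔ index [101, 150].
101 + (208.8−185.3)·(150−101)/(446.3−185.3) = 101 + 23.5·49/261.0 ≈ 105.41, so AQI = 105.
Site B: row 446.4–627.6 (AQI 151–200). (200−151)·(568.1−446.4)/(627.6−446.4) + 151 = 49·121.7/181.2 + 151 ≈ 183.91 → 184.
Site M 189.6: bracket 185.3–446.3 → index 101–150; slope 49/261.0, offset 4.3.
AQI = 101 + 49/261.0·4.3 ≈ 101.81 ⇒ 102.
AQIs: Site H=132, Site K=137, Site G=105, Site B=184, Site M=102. Site M (102) − Site B (184) = -82.

-82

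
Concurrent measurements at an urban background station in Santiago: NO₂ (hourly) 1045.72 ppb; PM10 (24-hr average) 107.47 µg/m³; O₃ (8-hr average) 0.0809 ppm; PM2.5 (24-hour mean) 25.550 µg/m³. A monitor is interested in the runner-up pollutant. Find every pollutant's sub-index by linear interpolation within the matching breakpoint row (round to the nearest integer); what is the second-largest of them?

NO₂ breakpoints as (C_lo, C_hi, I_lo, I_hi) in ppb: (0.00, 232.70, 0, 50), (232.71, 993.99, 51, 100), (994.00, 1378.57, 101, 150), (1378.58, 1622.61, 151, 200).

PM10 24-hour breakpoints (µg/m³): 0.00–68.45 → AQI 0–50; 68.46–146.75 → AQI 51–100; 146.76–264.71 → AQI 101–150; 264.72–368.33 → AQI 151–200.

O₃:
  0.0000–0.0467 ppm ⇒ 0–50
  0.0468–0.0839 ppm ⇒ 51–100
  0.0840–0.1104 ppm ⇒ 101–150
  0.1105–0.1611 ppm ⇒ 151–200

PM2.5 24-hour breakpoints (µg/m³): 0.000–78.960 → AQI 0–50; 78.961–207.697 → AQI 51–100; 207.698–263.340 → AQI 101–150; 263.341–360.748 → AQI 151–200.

NO₂: 1045.72 lies in 994.00–1378.57, so I_lo=101, I_hi=150, C_lo=994.00, C_hi=1378.57.
(150−101)/(1378.57−994.00) × (1045.72−994.00) + 101 = 49/384.57 × 51.72 + 101 ≈ 107.59 → 108.
PM10: row 68.46–146.75 (AQI 51–100). (100−51)·(107.47−68.46)/(146.75−68.46) + 51 = 49·39.01/78.29 + 51 ≈ 75.42 → 75.
O₃ 0.0809: bracket 0.0468–0.0839 → index 51–100; slope 49/0.0371, offset 0.0341.
AQI = 51 + 49/0.0371·0.0341 ≈ 96.04 ⇒ 96.
PM2.5 25.550: bracket 0.000–78.960 → index 0–50; slope 50/78.960, offset 25.550.
AQI = 0 + 50/78.960·25.550 ≈ 16.18 ⇒ 16.
Sub-indices: NO₂→108, PM10→75, O₃→96, PM2.5→16. Ranked high→low: 108, 96, 75, 16. Second-highest sub-index = 96.

96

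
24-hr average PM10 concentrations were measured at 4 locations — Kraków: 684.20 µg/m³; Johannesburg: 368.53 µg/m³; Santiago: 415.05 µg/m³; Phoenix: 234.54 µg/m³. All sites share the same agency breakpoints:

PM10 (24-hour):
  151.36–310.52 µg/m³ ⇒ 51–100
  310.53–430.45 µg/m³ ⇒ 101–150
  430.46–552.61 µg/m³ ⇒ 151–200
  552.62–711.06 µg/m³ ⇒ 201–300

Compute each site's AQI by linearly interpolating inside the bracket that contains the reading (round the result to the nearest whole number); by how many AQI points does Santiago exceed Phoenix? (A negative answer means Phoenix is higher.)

Kraków: 684.20 ∈ [552.62, 711.06] ↔ index [201, 300].
201 + (684.20−552.62)·(300−201)/(711.06−552.62) = 201 + 131.58·99/158.44 ≈ 283.22, so AQI = 283.
Johannesburg: 368.53 ∈ [310.53, 430.45] ↔ index [101, 150].
101 + (368.53−310.53)·(150−101)/(430.45−310.53) = 101 + 58.00·49/119.92 ≈ 124.70, so AQI = 125.
Santiago: 415.05 ∈ [310.53, 430.45] ↔ index [101, 150].
101 + (415.05−310.53)·(150−101)/(430.45−310.53) = 101 + 104.52·49/119.92 ≈ 143.71, so AQI = 144.
Phoenix: row 151.36–310.52 (AQI 51–100). (100−51)·(234.54−151.36)/(310.52−151.36) + 51 = 49·83.18/159.16 + 51 ≈ 76.61 → 77.
AQIs: Kraków=283, Johannesburg=125, Santiago=144, Phoenix=77. Santiago (144) − Phoenix (77) = 67.

67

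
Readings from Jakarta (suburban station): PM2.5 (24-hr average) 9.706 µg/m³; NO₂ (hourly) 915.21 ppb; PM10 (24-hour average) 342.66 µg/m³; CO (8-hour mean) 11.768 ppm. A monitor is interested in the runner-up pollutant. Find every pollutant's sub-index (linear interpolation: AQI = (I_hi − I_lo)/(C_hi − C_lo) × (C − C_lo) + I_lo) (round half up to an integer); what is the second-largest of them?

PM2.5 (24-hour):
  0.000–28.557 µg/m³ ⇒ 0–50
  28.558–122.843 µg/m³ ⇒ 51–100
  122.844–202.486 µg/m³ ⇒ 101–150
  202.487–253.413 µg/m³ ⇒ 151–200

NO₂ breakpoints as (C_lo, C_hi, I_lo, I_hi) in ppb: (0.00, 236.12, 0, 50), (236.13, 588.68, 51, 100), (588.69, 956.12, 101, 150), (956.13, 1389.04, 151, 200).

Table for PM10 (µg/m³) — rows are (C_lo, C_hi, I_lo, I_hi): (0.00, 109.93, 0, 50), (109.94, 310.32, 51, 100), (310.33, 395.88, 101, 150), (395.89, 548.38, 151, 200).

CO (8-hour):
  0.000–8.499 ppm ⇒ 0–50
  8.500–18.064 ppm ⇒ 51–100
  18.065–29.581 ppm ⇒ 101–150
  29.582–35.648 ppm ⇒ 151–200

PM2.5: 9.706 lies in 0.000–28.557, so I_lo=0, I_hi=50, C_lo=0.000, C_hi=28.557.
(50−0)/(28.557−0.000) × (9.706−0.000) + 0 = 50/28.557 × 9.706 + 0 ≈ 16.99 → 17.
NO₂: row 588.69–956.12 (AQI 101–150). (150−101)·(915.21−588.69)/(956.12−588.69) + 101 = 49·326.52/367.43 + 101 ≈ 144.54 → 145.
PM10: 342.66 ∈ [310.33, 395.88] ↔ index [101, 150].
101 + (342.66−310.33)·(150−101)/(395.88−310.33) = 101 + 32.33·49/85.55 ≈ 119.52, so AQI = 120.
CO: 11.768 lies in 8.500–18.064, so I_lo=51, I_hi=100, C_lo=8.500, C_hi=18.064.
(100−51)/(18.064−8.500) × (11.768−8.500) + 51 = 49/9.564 × 3.268 + 51 ≈ 67.74 → 68.
Sub-indices: PM2.5→17, NO₂→145, PM10→120, CO→68. Ranked high→low: 145, 120, 68, 17. Second-highest sub-index = 120.

120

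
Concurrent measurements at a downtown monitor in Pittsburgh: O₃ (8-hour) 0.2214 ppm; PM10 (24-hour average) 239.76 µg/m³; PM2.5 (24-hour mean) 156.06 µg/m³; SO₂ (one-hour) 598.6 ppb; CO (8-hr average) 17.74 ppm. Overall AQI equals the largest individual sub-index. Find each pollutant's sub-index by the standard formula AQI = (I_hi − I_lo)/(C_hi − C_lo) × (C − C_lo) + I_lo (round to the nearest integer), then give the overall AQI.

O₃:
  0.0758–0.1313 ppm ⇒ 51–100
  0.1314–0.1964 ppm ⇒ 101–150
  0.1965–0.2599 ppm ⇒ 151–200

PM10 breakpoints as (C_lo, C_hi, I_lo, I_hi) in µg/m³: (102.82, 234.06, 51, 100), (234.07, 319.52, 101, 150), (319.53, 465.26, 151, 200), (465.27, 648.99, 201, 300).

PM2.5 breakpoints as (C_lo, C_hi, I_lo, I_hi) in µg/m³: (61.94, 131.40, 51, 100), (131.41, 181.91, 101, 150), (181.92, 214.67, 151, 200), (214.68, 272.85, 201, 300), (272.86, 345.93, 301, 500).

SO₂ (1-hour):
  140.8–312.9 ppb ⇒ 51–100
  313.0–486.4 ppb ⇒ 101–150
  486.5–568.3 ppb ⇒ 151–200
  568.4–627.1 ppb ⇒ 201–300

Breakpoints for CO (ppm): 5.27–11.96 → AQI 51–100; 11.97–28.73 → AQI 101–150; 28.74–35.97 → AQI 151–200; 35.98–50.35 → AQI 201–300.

252

O₃ 0.2214: bracket 0.1965–0.2599 → index 151–200; slope 49/0.0634, offset 0.0249.
AQI = 151 + 49/0.0634·0.0249 ≈ 170.24 ⇒ 170.
PM10: row 234.07–319.52 (AQI 101–150). (150−101)·(239.76−234.07)/(319.52−234.07) + 101 = 49·5.69/85.45 + 101 ≈ 104.26 → 104.
PM2.5: 156.06 lies in 131.41–181.91, so I_lo=101, I_hi=150, C_lo=131.41, C_hi=181.91.
(150−101)/(181.91−131.41) × (156.06−131.41) + 101 = 49/50.50 × 24.65 + 101 ≈ 124.92 → 125.
SO₂: 598.6 lies in 568.4–627.1, so I_lo=201, I_hi=300, C_lo=568.4, C_hi=627.1.
(300−201)/(627.1−568.4) × (598.6−568.4) + 201 = 99/58.7 × 30.2 + 201 ≈ 251.93 → 252.
CO: 17.74 lies in 11.97–28.73, so I_lo=101, I_hi=150, C_lo=11.97, C_hi=28.73.
(150−101)/(28.73−11.97) × (17.74−11.97) + 101 = 49/16.76 × 5.77 + 101 ≈ 117.87 → 118.
Sub-indices: O₃→170, PM10→104, PM2.5→125, SO₂→252, CO→118. Overall AQI = max = 252; dominant pollutant is SO₂.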